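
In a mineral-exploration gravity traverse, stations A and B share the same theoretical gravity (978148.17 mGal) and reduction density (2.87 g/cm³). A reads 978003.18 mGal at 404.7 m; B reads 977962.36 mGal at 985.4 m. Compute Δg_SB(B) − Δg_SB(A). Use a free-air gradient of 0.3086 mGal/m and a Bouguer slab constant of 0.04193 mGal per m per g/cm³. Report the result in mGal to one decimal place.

Δg_SB(A) = 978003.18 − 978148.17 + 0.3086×404.7 − 0.04193×2.87×404.7 = -68.80 mGal
Δg_SB(B) = 977962.36 − 978148.17 + 0.3086×985.4 − 0.04193×2.87×985.4 = -0.30 mGal
Difference = -0.30 − (-68.80) = 68.50 mGal

68.5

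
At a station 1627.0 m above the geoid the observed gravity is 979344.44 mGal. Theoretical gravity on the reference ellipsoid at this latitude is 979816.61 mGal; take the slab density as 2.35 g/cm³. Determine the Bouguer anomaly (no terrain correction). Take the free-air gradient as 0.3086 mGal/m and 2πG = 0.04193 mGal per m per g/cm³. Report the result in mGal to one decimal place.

-130.4

Free-air correction = 0.3086 × 1627.0 = 502.09 mGal
Free-air anomaly = 979344.44 − 979816.61 + (502.09) = 29.92 mGal
Bouguer slab correction = 0.04193 × 2.35 × 1627.0 = 160.32 mGal
Simple Bouguer anomaly = 29.92 − (160.32) = -130.40 mGal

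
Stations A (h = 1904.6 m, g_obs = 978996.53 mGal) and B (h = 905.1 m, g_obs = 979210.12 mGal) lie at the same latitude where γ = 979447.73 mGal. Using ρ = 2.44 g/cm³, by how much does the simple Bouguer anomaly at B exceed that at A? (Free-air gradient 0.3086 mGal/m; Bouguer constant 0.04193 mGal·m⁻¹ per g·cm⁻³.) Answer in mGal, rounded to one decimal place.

Δg_SB(A) = 978996.53 − 979447.73 + 0.3086×1904.6 − 0.04193×2.44×1904.6 = -58.30 mGal
Δg_SB(B) = 979210.12 − 979447.73 + 0.3086×905.1 − 0.04193×2.44×905.1 = -50.90 mGal
Difference = -50.90 − (-58.30) = 7.40 mGal

7.4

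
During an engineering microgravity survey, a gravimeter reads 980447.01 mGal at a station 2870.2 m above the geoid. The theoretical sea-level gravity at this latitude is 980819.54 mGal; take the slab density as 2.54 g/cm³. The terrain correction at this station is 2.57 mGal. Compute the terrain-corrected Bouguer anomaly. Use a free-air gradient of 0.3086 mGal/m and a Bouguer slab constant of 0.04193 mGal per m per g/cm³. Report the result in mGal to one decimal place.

210.1

Free-air correction = 0.3086 × 2870.2 = 885.74 mGal
Free-air anomaly = 980447.01 − 980819.54 + (885.74) = 513.21 mGal
Bouguer slab correction = 0.04193 × 2.54 × 2870.2 = 305.68 mGal
Simple Bouguer anomaly = 513.21 − (305.68) = 207.53 mGal
Complete Bouguer anomaly = 207.53 + 2.57 = 210.10 mGal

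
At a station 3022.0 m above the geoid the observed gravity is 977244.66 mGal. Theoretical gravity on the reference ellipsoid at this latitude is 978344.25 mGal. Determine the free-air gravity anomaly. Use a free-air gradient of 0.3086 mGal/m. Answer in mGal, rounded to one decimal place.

Free-air correction = 0.3086 × 3022.0 = 932.59 mGal
Free-air anomaly = 977244.66 − 978344.25 + (932.59) = -167.00 mGal

-167.0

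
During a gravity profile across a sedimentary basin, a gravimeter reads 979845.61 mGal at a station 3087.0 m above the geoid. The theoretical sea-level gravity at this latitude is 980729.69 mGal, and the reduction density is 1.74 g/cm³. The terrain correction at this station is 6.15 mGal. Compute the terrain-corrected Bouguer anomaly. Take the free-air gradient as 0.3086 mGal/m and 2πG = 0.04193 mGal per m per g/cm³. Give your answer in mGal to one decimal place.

-150.5

Free-air correction = 0.3086 × 3087.0 = 952.65 mGal
Free-air anomaly = 979845.61 − 980729.69 + (952.65) = 68.57 mGal
Bouguer slab correction = 0.04193 × 1.74 × 3087.0 = 225.22 mGal
Simple Bouguer anomaly = 68.57 − (225.22) = -156.65 mGal
Complete Bouguer anomaly = -156.65 + 6.15 = -150.50 mGal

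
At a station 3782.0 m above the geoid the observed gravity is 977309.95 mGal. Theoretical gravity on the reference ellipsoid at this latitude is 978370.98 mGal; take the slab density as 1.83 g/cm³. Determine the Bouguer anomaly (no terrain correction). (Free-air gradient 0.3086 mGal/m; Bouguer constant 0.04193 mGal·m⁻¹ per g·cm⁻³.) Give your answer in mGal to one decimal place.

-184.1

Free-air correction = 0.3086 × 3782.0 = 1167.13 mGal
Free-air anomaly = 977309.95 − 978370.98 + (1167.13) = 106.10 mGal
Bouguer slab correction = 0.04193 × 1.83 × 3782.0 = 290.20 mGal
Simple Bouguer anomaly = 106.10 − (290.20) = -184.10 mGal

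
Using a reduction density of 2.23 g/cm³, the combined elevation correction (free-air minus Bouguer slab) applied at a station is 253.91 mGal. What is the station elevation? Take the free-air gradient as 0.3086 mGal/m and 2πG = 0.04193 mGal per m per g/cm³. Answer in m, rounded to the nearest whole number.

Combined gradient = 0.3086 − 0.04193 × 2.23 = 0.2150961 mGal/m
h = 253.91 / 0.2150961 = 1180.45 m

1180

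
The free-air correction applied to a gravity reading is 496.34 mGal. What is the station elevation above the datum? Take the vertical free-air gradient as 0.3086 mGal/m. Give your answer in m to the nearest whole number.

h = 496.34 / 0.3086 = 1608.36 m

1608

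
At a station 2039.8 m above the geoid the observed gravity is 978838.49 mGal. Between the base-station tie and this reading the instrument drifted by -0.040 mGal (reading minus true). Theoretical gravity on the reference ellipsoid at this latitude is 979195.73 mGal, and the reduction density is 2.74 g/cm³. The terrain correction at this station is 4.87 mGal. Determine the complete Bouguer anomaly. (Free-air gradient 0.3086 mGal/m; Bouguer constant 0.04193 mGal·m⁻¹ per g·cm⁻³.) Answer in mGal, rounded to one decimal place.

42.8

Drift-corrected reading = 978838.49 − (-0.040) = 978838.530 mGal
Free-air correction = 0.3086 × 2039.8 = 629.48 mGal
Free-air anomaly = 978838.530 − 979195.73 + (629.48) = 272.280 mGal
Bouguer slab correction = 0.04193 × 2.74 × 2039.8 = 234.35 mGal
Simple Bouguer anomaly = 272.280 − (234.35) = 37.930 mGal
Complete Bouguer anomaly = 37.930 + 4.87 = 42.800 mGal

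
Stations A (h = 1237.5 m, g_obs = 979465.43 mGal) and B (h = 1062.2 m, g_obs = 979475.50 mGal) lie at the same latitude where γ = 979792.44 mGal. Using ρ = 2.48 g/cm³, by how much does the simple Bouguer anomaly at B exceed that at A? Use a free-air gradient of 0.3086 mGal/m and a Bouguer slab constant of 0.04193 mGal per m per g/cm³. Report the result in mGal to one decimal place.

-25.8

Δg_SB(A) = 979465.43 − 979792.44 + 0.3086×1237.5 − 0.04193×2.48×1237.5 = -73.80 mGal
Δg_SB(B) = 979475.50 − 979792.44 + 0.3086×1062.2 − 0.04193×2.48×1062.2 = -99.60 mGal
Difference = -99.60 − (-73.80) = -25.80 mGal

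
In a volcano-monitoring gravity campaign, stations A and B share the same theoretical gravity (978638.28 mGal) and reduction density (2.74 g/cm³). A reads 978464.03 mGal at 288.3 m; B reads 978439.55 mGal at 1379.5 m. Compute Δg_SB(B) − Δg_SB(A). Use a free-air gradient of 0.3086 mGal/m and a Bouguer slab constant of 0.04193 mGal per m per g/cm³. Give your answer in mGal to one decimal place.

Δg_SB(A) = 978464.03 − 978638.28 + 0.3086×288.3 − 0.04193×2.74×288.3 = -118.40 mGal
Δg_SB(B) = 978439.55 − 978638.28 + 0.3086×1379.5 − 0.04193×2.74×1379.5 = 68.50 mGal
Difference = 68.50 − (-118.40) = 186.90 mGal

186.9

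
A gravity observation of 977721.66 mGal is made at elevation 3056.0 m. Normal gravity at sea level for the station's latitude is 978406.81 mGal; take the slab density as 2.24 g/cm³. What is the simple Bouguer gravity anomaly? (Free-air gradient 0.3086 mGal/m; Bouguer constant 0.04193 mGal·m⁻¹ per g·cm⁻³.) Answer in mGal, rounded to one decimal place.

Free-air correction = 0.3086 × 3056.0 = 943.08 mGal
Free-air anomaly = 977721.66 − 978406.81 + (943.08) = 257.93 mGal
Bouguer slab correction = 0.04193 × 2.24 × 3056.0 = 287.03 mGal
Simple Bouguer anomaly = 257.93 − (287.03) = -29.10 mGal

-29.1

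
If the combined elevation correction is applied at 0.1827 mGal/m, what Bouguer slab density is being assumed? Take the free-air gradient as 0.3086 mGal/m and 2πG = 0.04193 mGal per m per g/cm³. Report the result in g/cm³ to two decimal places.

0.1827 = 0.3086 − 0.04193 × ρ
ρ = (0.3086 − 0.1827) / 0.04193 = 3.00 g/cm³

3.00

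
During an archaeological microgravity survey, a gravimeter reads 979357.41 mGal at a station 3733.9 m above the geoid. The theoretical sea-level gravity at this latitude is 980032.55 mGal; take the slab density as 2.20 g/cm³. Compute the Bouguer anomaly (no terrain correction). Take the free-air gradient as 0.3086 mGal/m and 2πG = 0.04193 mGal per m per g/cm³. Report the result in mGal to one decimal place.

132.7

Free-air correction = 0.3086 × 3733.9 = 1152.28 mGal
Free-air anomaly = 979357.41 − 980032.55 + (1152.28) = 477.14 mGal
Bouguer slab correction = 0.04193 × 2.20 × 3733.9 = 344.44 mGal
Simple Bouguer anomaly = 477.14 − (344.44) = 132.70 mGal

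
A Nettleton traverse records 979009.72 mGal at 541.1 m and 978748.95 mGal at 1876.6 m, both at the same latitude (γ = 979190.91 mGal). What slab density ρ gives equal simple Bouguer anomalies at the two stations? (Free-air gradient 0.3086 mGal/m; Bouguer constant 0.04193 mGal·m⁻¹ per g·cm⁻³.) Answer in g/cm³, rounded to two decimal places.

2.70

Δg_obs = 978748.95 − 979009.72 = -260.77 mGal over Δh = 1876.6 − 541.1 = 1335.5 m
Equal Bouguer anomalies ⇒ Δg_obs + (0.3086 − 0.04193ρ)·Δh = 0
0.3086 − 0.04193ρ = −Δg_obs/Δh = 0.19526
ρ = (0.3086 − 0.19526) / 0.04193 = 2.70 g/cm³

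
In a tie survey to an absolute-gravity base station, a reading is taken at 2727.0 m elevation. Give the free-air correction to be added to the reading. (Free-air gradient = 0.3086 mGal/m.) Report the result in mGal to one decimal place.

Free-air correction = 0.3086 × 2727.0 = 841.6 mGal

841.6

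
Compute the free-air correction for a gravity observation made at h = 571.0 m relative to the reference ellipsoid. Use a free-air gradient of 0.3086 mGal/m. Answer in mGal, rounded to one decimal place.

176.2

Free-air correction = 0.3086 × 571.0 = 176.2 mGal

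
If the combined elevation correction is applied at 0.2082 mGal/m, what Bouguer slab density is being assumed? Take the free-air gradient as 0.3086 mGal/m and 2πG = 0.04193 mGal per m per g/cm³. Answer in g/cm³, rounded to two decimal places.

2.39

0.2082 = 0.3086 − 0.04193 × ρ
ρ = (0.3086 − 0.2082) / 0.04193 = 2.39 g/cm³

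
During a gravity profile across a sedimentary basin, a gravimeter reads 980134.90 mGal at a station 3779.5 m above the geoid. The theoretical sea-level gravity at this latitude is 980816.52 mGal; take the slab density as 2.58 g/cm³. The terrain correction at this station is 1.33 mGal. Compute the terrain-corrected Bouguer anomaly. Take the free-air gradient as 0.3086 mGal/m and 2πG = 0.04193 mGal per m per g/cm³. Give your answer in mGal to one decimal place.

Free-air correction = 0.3086 × 3779.5 = 1166.35 mGal
Free-air anomaly = 980134.90 − 980816.52 + (1166.35) = 484.73 mGal
Bouguer slab correction = 0.04193 × 2.58 × 3779.5 = 408.86 mGal
Simple Bouguer anomaly = 484.73 − (408.86) = 75.87 mGal
Complete Bouguer anomaly = 75.87 + 1.33 = 77.20 mGal

77.2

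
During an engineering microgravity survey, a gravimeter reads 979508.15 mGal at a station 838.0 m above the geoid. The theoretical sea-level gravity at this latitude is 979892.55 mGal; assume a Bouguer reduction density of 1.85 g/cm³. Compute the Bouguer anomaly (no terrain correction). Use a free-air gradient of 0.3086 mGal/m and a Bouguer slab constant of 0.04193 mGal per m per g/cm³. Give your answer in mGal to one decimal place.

Free-air correction = 0.3086 × 838.0 = 258.61 mGal
Free-air anomaly = 979508.15 − 979892.55 + (258.61) = -125.79 mGal
Bouguer slab correction = 0.04193 × 1.85 × 838.0 = 65.00 mGal
Simple Bouguer anomaly = -125.79 − (65.00) = -190.79 mGal

-190.8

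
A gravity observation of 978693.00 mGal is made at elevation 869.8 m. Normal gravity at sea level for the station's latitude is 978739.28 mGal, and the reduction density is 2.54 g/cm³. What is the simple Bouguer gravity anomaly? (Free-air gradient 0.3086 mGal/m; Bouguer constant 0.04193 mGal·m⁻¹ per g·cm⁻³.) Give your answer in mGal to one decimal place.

129.5

Free-air correction = 0.3086 × 869.8 = 268.42 mGal
Free-air anomaly = 978693.00 − 978739.28 + (268.42) = 222.14 mGal
Bouguer slab correction = 0.04193 × 2.54 × 869.8 = 92.64 mGal
Simple Bouguer anomaly = 222.14 − (92.64) = 129.50 mGal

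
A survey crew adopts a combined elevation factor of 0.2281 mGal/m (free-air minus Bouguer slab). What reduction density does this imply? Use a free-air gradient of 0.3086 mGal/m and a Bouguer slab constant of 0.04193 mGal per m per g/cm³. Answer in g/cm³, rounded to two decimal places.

0.2281 = 0.3086 − 0.04193 × ρ
ρ = (0.3086 − 0.2281) / 0.04193 = 1.92 g/cm³

1.92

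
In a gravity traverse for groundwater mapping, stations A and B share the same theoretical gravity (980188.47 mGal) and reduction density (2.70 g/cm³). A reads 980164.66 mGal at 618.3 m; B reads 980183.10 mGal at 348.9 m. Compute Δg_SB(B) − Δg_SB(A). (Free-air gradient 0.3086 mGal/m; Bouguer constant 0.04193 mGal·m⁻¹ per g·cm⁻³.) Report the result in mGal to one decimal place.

Δg_SB(A) = 980164.66 − 980188.47 + 0.3086×618.3 − 0.04193×2.70×618.3 = 97.00 mGal
Δg_SB(B) = 980183.10 − 980188.47 + 0.3086×348.9 − 0.04193×2.70×348.9 = 62.80 mGal
Difference = 62.80 − (97.00) = -34.20 mGal

-34.2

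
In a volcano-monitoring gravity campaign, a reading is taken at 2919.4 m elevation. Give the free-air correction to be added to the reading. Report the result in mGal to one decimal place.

Free-air correction = 0.3086 × 2919.4 = 900.9 mGal

900.9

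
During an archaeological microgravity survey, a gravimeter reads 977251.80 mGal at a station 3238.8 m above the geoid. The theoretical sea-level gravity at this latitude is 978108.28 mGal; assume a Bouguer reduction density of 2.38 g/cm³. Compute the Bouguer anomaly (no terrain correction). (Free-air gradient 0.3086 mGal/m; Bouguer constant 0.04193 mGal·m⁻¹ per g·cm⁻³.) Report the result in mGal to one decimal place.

Free-air correction = 0.3086 × 3238.8 = 999.49 mGal
Free-air anomaly = 977251.80 − 978108.28 + (999.49) = 143.01 mGal
Bouguer slab correction = 0.04193 × 2.38 × 3238.8 = 323.21 mGal
Simple Bouguer anomaly = 143.01 − (323.21) = -180.20 mGal

-180.2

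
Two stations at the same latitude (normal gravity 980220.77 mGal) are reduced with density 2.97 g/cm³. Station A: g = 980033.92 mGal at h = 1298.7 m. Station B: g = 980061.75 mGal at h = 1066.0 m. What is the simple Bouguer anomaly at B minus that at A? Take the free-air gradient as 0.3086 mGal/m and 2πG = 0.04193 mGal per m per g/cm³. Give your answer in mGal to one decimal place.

-15.0

Δg_SB(A) = 980033.92 − 980220.77 + 0.3086×1298.7 − 0.04193×2.97×1298.7 = 52.20 mGal
Δg_SB(B) = 980061.75 − 980220.77 + 0.3086×1066.0 − 0.04193×2.97×1066.0 = 37.20 mGal
Difference = 37.20 − (52.20) = -15.00 mGal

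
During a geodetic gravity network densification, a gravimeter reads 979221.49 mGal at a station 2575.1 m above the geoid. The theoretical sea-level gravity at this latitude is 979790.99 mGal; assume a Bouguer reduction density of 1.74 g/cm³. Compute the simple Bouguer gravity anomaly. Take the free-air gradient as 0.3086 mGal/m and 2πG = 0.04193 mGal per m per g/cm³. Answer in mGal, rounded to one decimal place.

Free-air correction = 0.3086 × 2575.1 = 794.68 mGal
Free-air anomaly = 979221.49 − 979790.99 + (794.68) = 225.18 mGal
Bouguer slab correction = 0.04193 × 1.74 × 2575.1 = 187.87 mGal
Simple Bouguer anomaly = 225.18 − (187.87) = 37.31 mGal

37.3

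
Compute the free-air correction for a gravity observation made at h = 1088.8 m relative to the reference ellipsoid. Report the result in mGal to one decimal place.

Free-air correction = 0.3086 × 1088.8 = 336.0 mGal

336.0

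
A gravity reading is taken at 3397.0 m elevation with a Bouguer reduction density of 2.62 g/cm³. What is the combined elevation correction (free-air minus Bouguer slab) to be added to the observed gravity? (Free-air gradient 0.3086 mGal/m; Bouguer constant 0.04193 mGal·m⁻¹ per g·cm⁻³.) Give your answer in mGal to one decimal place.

Combined gradient = 0.3086 − 0.04193 × 2.62 = 0.1987434 mGal/m
Combined elevation correction = 0.1987434 × 3397.0 = 675.1 mGal

675.1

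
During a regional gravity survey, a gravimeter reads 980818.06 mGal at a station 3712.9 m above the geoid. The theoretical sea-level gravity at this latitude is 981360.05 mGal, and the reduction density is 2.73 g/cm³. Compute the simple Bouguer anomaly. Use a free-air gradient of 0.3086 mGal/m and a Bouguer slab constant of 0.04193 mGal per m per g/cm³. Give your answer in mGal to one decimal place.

178.8

Free-air correction = 0.3086 × 3712.9 = 1145.80 mGal
Free-air anomaly = 980818.06 − 981360.05 + (1145.80) = 603.81 mGal
Bouguer slab correction = 0.04193 × 2.73 × 3712.9 = 425.01 mGal
Simple Bouguer anomaly = 603.81 − (425.01) = 178.80 mGal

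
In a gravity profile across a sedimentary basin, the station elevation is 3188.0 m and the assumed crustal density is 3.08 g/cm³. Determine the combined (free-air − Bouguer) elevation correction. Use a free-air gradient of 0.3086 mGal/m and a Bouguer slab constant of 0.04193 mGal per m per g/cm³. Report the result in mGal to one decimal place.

572.1

Combined gradient = 0.3086 − 0.04193 × 3.08 = 0.1794556 mGal/m
Combined elevation correction = 0.1794556 × 3188.0 = 572.1 mGal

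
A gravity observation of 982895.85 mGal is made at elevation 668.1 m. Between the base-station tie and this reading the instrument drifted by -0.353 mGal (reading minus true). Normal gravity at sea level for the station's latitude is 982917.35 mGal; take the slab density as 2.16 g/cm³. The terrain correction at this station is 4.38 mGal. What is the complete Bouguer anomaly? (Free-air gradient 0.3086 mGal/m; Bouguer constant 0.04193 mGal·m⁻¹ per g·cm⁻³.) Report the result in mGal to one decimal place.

128.9

Drift-corrected reading = 982895.85 − (-0.353) = 982896.203 mGal
Free-air correction = 0.3086 × 668.1 = 206.18 mGal
Free-air anomaly = 982896.203 − 982917.35 + (206.18) = 185.033 mGal
Bouguer slab correction = 0.04193 × 2.16 × 668.1 = 60.51 mGal
Simple Bouguer anomaly = 185.033 − (60.51) = 124.523 mGal
Complete Bouguer anomaly = 124.523 + 4.38 = 128.903 mGal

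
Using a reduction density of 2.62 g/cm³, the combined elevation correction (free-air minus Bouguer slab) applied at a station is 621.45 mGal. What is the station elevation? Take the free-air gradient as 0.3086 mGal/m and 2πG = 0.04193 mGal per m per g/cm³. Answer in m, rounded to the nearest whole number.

3127

Combined gradient = 0.3086 − 0.04193 × 2.62 = 0.1987434 mGal/m
h = 621.45 / 0.1987434 = 3126.90 m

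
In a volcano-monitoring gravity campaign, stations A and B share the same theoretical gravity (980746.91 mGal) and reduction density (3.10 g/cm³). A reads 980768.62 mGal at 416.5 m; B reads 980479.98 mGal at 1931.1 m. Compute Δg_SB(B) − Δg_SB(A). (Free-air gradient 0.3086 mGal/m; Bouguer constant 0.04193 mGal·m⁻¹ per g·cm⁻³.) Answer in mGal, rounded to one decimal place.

-18.1

Δg_SB(A) = 980768.62 − 980746.91 + 0.3086×416.5 − 0.04193×3.10×416.5 = 96.10 mGal
Δg_SB(B) = 980479.98 − 980746.91 + 0.3086×1931.1 − 0.04193×3.10×1931.1 = 78.00 mGal
Difference = 78.00 − (96.10) = -18.10 mGal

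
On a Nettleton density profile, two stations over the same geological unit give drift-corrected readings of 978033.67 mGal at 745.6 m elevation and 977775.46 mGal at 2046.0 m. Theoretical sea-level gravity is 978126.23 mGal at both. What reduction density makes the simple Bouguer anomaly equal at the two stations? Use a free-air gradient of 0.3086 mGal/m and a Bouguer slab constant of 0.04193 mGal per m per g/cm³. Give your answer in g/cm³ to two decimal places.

Δg_obs = 977775.46 − 978033.67 = -258.21 mGal over Δh = 2046.0 − 745.6 = 1300.4 m
Equal Bouguer anomalies ⇒ Δg_obs + (0.3086 − 0.04193ρ)·Δh = 0
0.3086 − 0.04193ρ = −Δg_obs/Δh = 0.19856
ρ = (0.3086 − 0.19856) / 0.04193 = 2.62 g/cm³

2.62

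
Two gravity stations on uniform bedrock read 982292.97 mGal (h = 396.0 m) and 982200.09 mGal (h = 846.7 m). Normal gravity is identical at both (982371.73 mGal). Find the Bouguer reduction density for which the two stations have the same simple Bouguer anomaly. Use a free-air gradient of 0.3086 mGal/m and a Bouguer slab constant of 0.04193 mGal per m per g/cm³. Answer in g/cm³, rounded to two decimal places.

Δg_obs = 982200.09 − 982292.97 = -92.88 mGal over Δh = 846.7 − 396.0 = 450.7 m
Equal Bouguer anomalies ⇒ Δg_obs + (0.3086 − 0.04193ρ)·Δh = 0
0.3086 − 0.04193ρ = −Δg_obs/Δh = 0.20608
ρ = (0.3086 − 0.20608) / 0.04193 = 2.45 g/cm³

2.45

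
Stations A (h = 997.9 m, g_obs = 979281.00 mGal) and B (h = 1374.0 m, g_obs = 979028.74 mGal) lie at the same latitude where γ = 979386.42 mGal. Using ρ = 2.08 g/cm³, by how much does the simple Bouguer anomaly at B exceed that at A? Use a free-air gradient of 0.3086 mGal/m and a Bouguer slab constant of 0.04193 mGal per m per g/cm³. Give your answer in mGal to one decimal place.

Δg_SB(A) = 979281.00 − 979386.42 + 0.3086×997.9 − 0.04193×2.08×997.9 = 115.50 mGal
Δg_SB(B) = 979028.74 − 979386.42 + 0.3086×1374.0 − 0.04193×2.08×1374.0 = -53.50 mGal
Difference = -53.50 − (115.50) = -169.00 mGal

-169.0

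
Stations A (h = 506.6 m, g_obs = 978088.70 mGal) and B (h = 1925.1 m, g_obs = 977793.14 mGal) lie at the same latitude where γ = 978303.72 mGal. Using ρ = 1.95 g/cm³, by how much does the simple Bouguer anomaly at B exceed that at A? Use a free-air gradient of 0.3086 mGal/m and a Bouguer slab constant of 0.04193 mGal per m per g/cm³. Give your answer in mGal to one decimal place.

Δg_SB(A) = 978088.70 − 978303.72 + 0.3086×506.6 − 0.04193×1.95×506.6 = -100.10 mGal
Δg_SB(B) = 977793.14 − 978303.72 + 0.3086×1925.1 − 0.04193×1.95×1925.1 = -73.90 mGal
Difference = -73.90 − (-100.10) = 26.20 mGal

26.2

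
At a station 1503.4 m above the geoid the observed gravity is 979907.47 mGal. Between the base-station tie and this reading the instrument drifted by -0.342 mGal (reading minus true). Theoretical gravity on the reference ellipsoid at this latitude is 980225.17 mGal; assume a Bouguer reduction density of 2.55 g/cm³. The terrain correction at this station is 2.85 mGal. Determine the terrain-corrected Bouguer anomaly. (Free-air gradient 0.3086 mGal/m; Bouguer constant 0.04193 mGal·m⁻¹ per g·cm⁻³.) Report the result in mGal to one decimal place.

Drift-corrected reading = 979907.47 − (-0.342) = 979907.812 mGal
Free-air correction = 0.3086 × 1503.4 = 463.95 mGal
Free-air anomaly = 979907.812 − 980225.17 + (463.95) = 146.592 mGal
Bouguer slab correction = 0.04193 × 2.55 × 1503.4 = 160.75 mGal
Simple Bouguer anomaly = 146.592 − (160.75) = -14.158 mGal
Complete Bouguer anomaly = -14.158 + 2.85 = -11.308 mGal

-11.3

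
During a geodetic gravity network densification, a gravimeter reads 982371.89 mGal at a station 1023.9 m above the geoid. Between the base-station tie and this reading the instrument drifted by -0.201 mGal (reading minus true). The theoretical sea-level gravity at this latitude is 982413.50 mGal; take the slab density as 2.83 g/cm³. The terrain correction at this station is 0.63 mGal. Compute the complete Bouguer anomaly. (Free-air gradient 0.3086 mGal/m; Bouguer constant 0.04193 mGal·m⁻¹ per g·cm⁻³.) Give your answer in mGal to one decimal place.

153.7

Drift-corrected reading = 982371.89 − (-0.201) = 982372.091 mGal
Free-air correction = 0.3086 × 1023.9 = 315.98 mGal
Free-air anomaly = 982372.091 − 982413.50 + (315.98) = 274.571 mGal
Bouguer slab correction = 0.04193 × 2.83 × 1023.9 = 121.50 mGal
Simple Bouguer anomaly = 274.571 − (121.50) = 153.071 mGal
Complete Bouguer anomaly = 153.071 + 0.63 = 153.701 mGal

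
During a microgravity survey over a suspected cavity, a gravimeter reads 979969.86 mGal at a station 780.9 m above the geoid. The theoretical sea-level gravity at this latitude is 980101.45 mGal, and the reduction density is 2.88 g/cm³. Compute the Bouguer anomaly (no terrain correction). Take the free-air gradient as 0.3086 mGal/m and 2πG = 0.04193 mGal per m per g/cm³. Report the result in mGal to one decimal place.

15.1

Free-air correction = 0.3086 × 780.9 = 240.99 mGal
Free-air anomaly = 979969.86 − 980101.45 + (240.99) = 109.40 mGal
Bouguer slab correction = 0.04193 × 2.88 × 780.9 = 94.30 mGal
Simple Bouguer anomaly = 109.40 − (94.30) = 15.10 mGal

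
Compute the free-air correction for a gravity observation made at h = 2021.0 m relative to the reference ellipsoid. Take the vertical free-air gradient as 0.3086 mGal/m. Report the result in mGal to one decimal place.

Free-air correction = 0.3086 × 2021.0 = 623.7 mGal

623.7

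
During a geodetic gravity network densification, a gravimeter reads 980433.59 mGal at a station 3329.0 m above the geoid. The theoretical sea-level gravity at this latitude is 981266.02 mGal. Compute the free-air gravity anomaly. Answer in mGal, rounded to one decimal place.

Free-air correction = 0.3086 × 3329.0 = 1027.33 mGal
Free-air anomaly = 980433.59 − 981266.02 + (1027.33) = 194.90 mGal

194.9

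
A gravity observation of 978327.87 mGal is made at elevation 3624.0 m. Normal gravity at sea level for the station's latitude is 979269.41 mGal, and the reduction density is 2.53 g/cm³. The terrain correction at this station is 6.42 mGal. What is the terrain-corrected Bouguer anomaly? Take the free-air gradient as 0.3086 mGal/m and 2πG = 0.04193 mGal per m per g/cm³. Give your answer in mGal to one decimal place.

-201.2

Free-air correction = 0.3086 × 3624.0 = 1118.37 mGal
Free-air anomaly = 978327.87 − 979269.41 + (1118.37) = 176.83 mGal
Bouguer slab correction = 0.04193 × 2.53 × 3624.0 = 384.44 mGal
Simple Bouguer anomaly = 176.83 − (384.44) = -207.61 mGal
Complete Bouguer anomaly = -207.61 + 6.42 = -201.19 mGal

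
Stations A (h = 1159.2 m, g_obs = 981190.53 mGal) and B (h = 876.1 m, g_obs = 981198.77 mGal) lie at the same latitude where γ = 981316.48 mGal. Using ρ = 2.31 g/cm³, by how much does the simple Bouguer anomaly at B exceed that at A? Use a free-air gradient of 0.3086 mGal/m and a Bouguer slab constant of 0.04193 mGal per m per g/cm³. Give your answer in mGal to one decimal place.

-51.7

Δg_SB(A) = 981190.53 − 981316.48 + 0.3086×1159.2 − 0.04193×2.31×1159.2 = 119.50 mGal
Δg_SB(B) = 981198.77 − 981316.48 + 0.3086×876.1 − 0.04193×2.31×876.1 = 67.80 mGal
Difference = 67.80 − (119.50) = -51.70 mGal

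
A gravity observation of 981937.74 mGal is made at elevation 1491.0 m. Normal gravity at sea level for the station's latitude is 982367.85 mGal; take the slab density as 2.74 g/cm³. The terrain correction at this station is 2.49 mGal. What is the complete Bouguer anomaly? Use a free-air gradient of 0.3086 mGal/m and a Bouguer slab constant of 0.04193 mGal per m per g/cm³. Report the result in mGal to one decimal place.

-138.8

Free-air correction = 0.3086 × 1491.0 = 460.12 mGal
Free-air anomaly = 981937.74 − 982367.85 + (460.12) = 30.01 mGal
Bouguer slab correction = 0.04193 × 2.74 × 1491.0 = 171.30 mGal
Simple Bouguer anomaly = 30.01 − (171.30) = -141.29 mGal
Complete Bouguer anomaly = -141.29 + 2.49 = -138.80 mGal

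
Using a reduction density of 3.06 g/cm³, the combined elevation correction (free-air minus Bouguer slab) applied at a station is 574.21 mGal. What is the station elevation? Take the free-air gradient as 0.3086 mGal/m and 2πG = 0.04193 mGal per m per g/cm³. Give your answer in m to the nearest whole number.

3185

Combined gradient = 0.3086 − 0.04193 × 3.06 = 0.1802942 mGal/m
h = 574.21 / 0.1802942 = 3184.85 m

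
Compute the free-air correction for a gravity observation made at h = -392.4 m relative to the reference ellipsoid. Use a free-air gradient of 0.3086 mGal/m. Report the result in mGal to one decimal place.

Free-air correction = 0.3086 × -392.4 = -121.1 mGal

-121.1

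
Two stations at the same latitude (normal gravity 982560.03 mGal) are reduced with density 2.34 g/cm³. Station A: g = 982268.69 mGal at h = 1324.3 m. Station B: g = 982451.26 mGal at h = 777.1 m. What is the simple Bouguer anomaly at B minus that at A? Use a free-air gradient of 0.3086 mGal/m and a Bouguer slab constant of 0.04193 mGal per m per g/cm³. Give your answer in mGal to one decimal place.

67.4

Δg_SB(A) = 982268.69 − 982560.03 + 0.3086×1324.3 − 0.04193×2.34×1324.3 = -12.60 mGal
Δg_SB(B) = 982451.26 − 982560.03 + 0.3086×777.1 − 0.04193×2.34×777.1 = 54.80 mGal
Difference = 54.80 − (-12.60) = 67.40 mGal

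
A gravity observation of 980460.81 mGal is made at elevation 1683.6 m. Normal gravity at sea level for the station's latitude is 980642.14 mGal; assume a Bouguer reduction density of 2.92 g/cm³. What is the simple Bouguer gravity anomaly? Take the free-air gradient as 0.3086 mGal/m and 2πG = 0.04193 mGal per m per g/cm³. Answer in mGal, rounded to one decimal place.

132.1

Free-air correction = 0.3086 × 1683.6 = 519.56 mGal
Free-air anomaly = 980460.81 − 980642.14 + (519.56) = 338.23 mGal
Bouguer slab correction = 0.04193 × 2.92 × 1683.6 = 206.13 mGal
Simple Bouguer anomaly = 338.23 − (206.13) = 132.10 mGal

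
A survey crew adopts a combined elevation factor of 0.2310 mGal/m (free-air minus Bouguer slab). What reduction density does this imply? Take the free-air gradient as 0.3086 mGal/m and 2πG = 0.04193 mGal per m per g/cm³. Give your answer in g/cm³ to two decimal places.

0.2310 = 0.3086 − 0.04193 × ρ
ρ = (0.3086 − 0.2310) / 0.04193 = 1.85 g/cm³

1.85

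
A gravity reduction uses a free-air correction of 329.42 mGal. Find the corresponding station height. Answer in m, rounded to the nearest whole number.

h = 329.42 / 0.3086 = 1067.47 m

1067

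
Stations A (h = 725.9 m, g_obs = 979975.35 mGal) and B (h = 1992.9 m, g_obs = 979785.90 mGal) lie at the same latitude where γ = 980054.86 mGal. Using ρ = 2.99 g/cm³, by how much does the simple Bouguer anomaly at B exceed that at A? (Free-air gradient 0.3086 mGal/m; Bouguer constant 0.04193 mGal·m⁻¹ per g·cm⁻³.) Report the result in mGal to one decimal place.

42.7

Δg_SB(A) = 979975.35 − 980054.86 + 0.3086×725.9 − 0.04193×2.99×725.9 = 53.50 mGal
Δg_SB(B) = 979785.90 − 980054.86 + 0.3086×1992.9 − 0.04193×2.99×1992.9 = 96.20 mGal
Difference = 96.20 − (53.50) = 42.70 mGal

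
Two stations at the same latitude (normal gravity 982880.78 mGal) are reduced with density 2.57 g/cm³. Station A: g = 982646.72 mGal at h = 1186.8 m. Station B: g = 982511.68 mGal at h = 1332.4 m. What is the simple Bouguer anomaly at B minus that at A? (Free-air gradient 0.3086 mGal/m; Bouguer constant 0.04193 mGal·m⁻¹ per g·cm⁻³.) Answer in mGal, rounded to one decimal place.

-105.8

Δg_SB(A) = 982646.72 − 982880.78 + 0.3086×1186.8 − 0.04193×2.57×1186.8 = 4.30 mGal
Δg_SB(B) = 982511.68 − 982880.78 + 0.3086×1332.4 − 0.04193×2.57×1332.4 = -101.50 mGal
Difference = -101.50 − (4.30) = -105.80 mGal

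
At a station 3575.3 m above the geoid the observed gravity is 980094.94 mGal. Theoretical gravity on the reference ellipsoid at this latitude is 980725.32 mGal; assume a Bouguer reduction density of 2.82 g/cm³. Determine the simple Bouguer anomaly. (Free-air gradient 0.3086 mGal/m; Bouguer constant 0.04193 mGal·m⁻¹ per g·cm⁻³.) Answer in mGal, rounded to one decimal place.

Free-air correction = 0.3086 × 3575.3 = 1103.34 mGal
Free-air anomaly = 980094.94 − 980725.32 + (1103.34) = 472.96 mGal
Bouguer slab correction = 0.04193 × 2.82 × 3575.3 = 422.75 mGal
Simple Bouguer anomaly = 472.96 − (422.75) = 50.21 mGal

50.2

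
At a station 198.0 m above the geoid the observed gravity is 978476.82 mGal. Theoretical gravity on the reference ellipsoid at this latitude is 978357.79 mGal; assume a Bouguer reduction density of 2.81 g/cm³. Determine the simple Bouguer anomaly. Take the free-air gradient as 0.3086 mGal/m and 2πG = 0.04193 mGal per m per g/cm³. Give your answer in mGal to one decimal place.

Free-air correction = 0.3086 × 198.0 = 61.10 mGal
Free-air anomaly = 978476.82 − 978357.79 + (61.10) = 180.13 mGal
Bouguer slab correction = 0.04193 × 2.81 × 198.0 = 23.33 mGal
Simple Bouguer anomaly = 180.13 − (23.33) = 156.80 mGal

156.8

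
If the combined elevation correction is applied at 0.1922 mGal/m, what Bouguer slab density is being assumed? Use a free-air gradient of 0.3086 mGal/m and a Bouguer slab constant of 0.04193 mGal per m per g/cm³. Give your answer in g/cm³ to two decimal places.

0.1922 = 0.3086 − 0.04193 × ρ
ρ = (0.3086 − 0.1922) / 0.04193 = 2.78 g/cm³

2.78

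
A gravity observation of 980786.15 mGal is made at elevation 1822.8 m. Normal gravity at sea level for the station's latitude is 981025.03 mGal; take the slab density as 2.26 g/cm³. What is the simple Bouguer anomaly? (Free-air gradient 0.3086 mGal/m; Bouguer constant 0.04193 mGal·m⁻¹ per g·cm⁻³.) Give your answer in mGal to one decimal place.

Free-air correction = 0.3086 × 1822.8 = 562.52 mGal
Free-air anomaly = 980786.15 − 981025.03 + (562.52) = 323.64 mGal
Bouguer slab correction = 0.04193 × 2.26 × 1822.8 = 172.73 mGal
Simple Bouguer anomaly = 323.64 − (172.73) = 150.91 mGal

150.9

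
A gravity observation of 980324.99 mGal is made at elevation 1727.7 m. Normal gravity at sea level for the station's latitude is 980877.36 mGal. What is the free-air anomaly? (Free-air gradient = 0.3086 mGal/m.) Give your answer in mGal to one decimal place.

Free-air correction = 0.3086 × 1727.7 = 533.17 mGal
Free-air anomaly = 980324.99 − 980877.36 + (533.17) = -19.20 mGal

-19.2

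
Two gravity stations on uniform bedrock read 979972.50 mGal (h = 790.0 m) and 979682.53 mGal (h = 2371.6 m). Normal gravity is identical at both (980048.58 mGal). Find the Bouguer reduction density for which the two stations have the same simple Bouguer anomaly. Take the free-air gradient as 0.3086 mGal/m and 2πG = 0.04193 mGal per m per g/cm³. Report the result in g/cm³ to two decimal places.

2.99

Δg_obs = 979682.53 − 979972.50 = -289.97 mGal over Δh = 2371.6 − 790.0 = 1581.6 m
Equal Bouguer anomalies ⇒ Δg_obs + (0.3086 − 0.04193ρ)·Δh = 0
0.3086 − 0.04193ρ = −Δg_obs/Δh = 0.18334
ρ = (0.3086 − 0.18334) / 0.04193 = 2.99 g/cm³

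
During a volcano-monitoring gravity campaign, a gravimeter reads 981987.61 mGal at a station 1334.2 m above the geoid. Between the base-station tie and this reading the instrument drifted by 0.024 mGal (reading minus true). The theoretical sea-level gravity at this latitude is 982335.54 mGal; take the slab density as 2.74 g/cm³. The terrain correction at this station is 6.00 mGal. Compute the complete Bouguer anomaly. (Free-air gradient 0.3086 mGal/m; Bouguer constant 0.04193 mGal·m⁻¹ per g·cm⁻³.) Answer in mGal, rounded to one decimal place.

Drift-corrected reading = 981987.61 − (0.024) = 981987.586 mGal
Free-air correction = 0.3086 × 1334.2 = 411.73 mGal
Free-air anomaly = 981987.586 − 982335.54 + (411.73) = 63.776 mGal
Bouguer slab correction = 0.04193 × 2.74 × 1334.2 = 153.28 mGal
Simple Bouguer anomaly = 63.776 − (153.28) = -89.504 mGal
Complete Bouguer anomaly = -89.504 + 6.00 = -83.504 mGal

-83.5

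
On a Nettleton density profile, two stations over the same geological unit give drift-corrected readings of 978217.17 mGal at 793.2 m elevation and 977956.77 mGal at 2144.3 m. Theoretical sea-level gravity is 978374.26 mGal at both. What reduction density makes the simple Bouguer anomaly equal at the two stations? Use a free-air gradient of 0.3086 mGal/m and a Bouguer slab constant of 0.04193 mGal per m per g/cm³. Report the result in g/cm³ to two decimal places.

Δg_obs = 977956.77 − 978217.17 = -260.40 mGal over Δh = 2144.3 − 793.2 = 1351.1 m
Equal Bouguer anomalies ⇒ Δg_obs + (0.3086 − 0.04193ρ)·Δh = 0
0.3086 − 0.04193ρ = −Δg_obs/Δh = 0.19273
ρ = (0.3086 − 0.19273) / 0.04193 = 2.76 g/cm³

2.76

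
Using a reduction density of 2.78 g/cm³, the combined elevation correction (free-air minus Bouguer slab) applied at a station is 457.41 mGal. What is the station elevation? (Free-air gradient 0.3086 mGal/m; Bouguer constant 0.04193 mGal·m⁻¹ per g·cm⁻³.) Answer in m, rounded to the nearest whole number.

Combined gradient = 0.3086 − 0.04193 × 2.78 = 0.1920346 mGal/m
h = 457.41 / 0.1920346 = 2381.91 m

2382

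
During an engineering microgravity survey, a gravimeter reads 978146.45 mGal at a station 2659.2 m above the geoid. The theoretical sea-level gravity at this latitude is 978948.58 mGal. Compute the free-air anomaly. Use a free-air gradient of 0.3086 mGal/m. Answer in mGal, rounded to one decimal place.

18.5

Free-air correction = 0.3086 × 2659.2 = 820.63 mGal
Free-air anomaly = 978146.45 − 978948.58 + (820.63) = 18.50 mGal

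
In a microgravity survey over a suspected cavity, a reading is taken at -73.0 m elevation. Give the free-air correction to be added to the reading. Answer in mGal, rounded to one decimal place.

Free-air correction = 0.3086 × -73.0 = -22.5 mGal

-22.5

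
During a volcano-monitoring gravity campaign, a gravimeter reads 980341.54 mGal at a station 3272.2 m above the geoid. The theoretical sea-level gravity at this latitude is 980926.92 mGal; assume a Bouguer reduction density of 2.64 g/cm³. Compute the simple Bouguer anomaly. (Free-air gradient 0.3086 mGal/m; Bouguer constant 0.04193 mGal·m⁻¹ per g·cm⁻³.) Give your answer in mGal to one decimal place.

Free-air correction = 0.3086 × 3272.2 = 1009.80 mGal
Free-air anomaly = 980341.54 − 980926.92 + (1009.80) = 424.42 mGal
Bouguer slab correction = 0.04193 × 2.64 × 3272.2 = 362.22 mGal
Simple Bouguer anomaly = 424.42 − (362.22) = 62.20 mGal

62.2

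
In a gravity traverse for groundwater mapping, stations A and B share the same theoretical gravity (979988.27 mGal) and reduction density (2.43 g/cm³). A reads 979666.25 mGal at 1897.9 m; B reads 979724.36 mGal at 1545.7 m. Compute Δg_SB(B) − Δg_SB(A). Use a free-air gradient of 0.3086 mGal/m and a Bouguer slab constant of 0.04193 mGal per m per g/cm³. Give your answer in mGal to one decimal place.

-14.7

Δg_SB(A) = 979666.25 − 979988.27 + 0.3086×1897.9 − 0.04193×2.43×1897.9 = 70.30 mGal
Δg_SB(B) = 979724.36 − 979988.27 + 0.3086×1545.7 − 0.04193×2.43×1545.7 = 55.60 mGal
Difference = 55.60 − (70.30) = -14.70 mGal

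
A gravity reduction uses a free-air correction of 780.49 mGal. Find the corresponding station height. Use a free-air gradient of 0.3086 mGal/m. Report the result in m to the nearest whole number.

h = 780.49 / 0.3086 = 2529.13 m

2529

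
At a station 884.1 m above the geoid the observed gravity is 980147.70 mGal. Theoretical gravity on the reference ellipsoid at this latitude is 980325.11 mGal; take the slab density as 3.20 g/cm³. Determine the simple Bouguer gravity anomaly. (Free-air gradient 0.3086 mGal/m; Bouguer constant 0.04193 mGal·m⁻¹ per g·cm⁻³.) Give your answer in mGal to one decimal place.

Free-air correction = 0.3086 × 884.1 = 272.83 mGal
Free-air anomaly = 980147.70 − 980325.11 + (272.83) = 95.42 mGal
Bouguer slab correction = 0.04193 × 3.20 × 884.1 = 118.63 mGal
Simple Bouguer anomaly = 95.42 − (118.63) = -23.21 mGal

-23.2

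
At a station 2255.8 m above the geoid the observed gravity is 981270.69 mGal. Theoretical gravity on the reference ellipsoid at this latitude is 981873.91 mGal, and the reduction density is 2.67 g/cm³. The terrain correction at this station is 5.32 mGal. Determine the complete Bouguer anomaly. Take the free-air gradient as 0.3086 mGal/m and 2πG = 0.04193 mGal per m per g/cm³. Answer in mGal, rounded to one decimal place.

Free-air correction = 0.3086 × 2255.8 = 696.14 mGal
Free-air anomaly = 981270.69 − 981873.91 + (696.14) = 92.92 mGal
Bouguer slab correction = 0.04193 × 2.67 × 2255.8 = 252.54 mGal
Simple Bouguer anomaly = 92.92 − (252.54) = -159.62 mGal
Complete Bouguer anomaly = -159.62 + 5.32 = -154.30 mGal

-154.3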